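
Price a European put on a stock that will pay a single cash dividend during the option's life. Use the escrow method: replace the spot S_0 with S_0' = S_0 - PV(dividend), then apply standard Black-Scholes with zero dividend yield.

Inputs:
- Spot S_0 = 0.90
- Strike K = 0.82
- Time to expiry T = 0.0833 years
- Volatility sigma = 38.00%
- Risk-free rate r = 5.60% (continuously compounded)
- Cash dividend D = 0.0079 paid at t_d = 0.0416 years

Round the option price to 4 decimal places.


PV(D) = D * exp(-r * t_d) = 0.0079 * 0.99767311 = 0.00788162
S_0' = S_0 - PV(D) = 0.9000 - 0.00788162 = 0.89211838
d1 = (ln(S_0'/K) + (r + sigma^2/2)*T) / (sigma*sqrt(T)) = 0.86595758
d2 = d1 - sigma*sqrt(T) = 0.75628297
exp(-rT) = 0.99534606
N(-d1) = 0.19325671; N(-d2) = 0.22473978
P = K * exp(-rT) * N(-d2) - S_0' * N(-d1) = 0.8200 * 0.99534606 * 0.22473978 - 0.89211838 * 0.19325671 = 0.0110

Answer: Price = 0.0110


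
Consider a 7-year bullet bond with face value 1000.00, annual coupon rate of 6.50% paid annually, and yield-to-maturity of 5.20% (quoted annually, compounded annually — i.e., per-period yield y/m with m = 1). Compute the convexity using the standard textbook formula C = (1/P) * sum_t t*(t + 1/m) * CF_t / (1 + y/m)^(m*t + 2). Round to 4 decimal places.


Coupon per period c = face * coupon_rate / m = 65.000000
Periods per year m = 1; per-period yield y/m = 0.052000
Number of cashflows N = 7
Cashflows (t years, CF_t, discount factor 1/(1+y/m)^(m*t), PV):
  t = 1.0000: CF_t = 65.000000, DF = 0.950570, PV = 61.787072
  t = 2.0000: CF_t = 65.000000, DF = 0.903584, PV = 58.732958
  t = 3.0000: CF_t = 65.000000, DF = 0.858920, PV = 55.829808
  t = 4.0000: CF_t = 65.000000, DF = 0.816464, PV = 53.070160
  t = 5.0000: CF_t = 65.000000, DF = 0.776106, PV = 50.446920
  t = 6.0000: CF_t = 65.000000, DF = 0.737744, PV = 47.953346
  t = 7.0000: CF_t = 1065.000000, DF = 0.701277, PV = 746.860393
Price P = sum_t PV_t = 1074.680659
Convexity numerator sum_t t*(t + 1/m) * CF_t / (1+y/m)^(m*t + 2):
  t = 1.0000: term = 111.659617
  t = 2.0000: term = 318.420960
  t = 3.0000: term = 605.363042
  t = 4.0000: term = 959.066924
  t = 5.0000: term = 1367.490861
  t = 6.0000: term = 1819.854758
  t = 7.0000: term = 37791.660669
Convexity = (1/P) * sum = 42973.516831 / 1074.680659 = 39.987243

Answer: Convexity = 39.9872


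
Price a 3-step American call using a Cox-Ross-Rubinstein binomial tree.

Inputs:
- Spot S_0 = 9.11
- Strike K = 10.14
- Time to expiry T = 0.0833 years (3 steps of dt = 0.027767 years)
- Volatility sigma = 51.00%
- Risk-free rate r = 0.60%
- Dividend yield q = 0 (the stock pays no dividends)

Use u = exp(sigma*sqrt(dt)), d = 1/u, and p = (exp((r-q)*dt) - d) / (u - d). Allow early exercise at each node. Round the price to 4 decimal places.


dt = T/N = 0.027767
u = exp(sigma*sqrt(dt)) = 1.088699; d = 1/u = 0.918528
p = (exp((r-q)*dt) - d) / (u - d) = 0.479746
Discount per step: exp(-r*dt) = 0.999833
Stock lattice S(k, i) with i counting down-moves:
  k=0: S(0,0) = 9.1100
  k=1: S(1,0) = 9.9180; S(1,1) = 8.3678
  k=2: S(2,0) = 10.7978; S(2,1) = 9.1100; S(2,2) = 7.6860
  k=3: S(3,0) = 11.7555; S(3,1) = 9.9180; S(3,2) = 8.3678; S(3,3) = 7.0598
Terminal payoffs V(N, i) = max(S_T - K, 0):
  V(3,0) = 1.615506; V(3,1) = 0.000000; V(3,2) = 0.000000; V(3,3) = 0.000000
Backward induction: V(k, i) = exp(-r*dt) * [p * V(k+1, i) + (1-p) * V(k+1, i+1)]; then take max(V_cont, immediate exercise) for American.
  V(2,0) = exp(-r*dt) * [p*1.615506 + (1-p)*0.000000] = 0.774904; exercise = 0.657760; V(2,0) = max -> 0.774904
  V(2,1) = exp(-r*dt) * [p*0.000000 + (1-p)*0.000000] = 0.000000; exercise = 0.000000; V(2,1) = max -> 0.000000
  V(2,2) = exp(-r*dt) * [p*0.000000 + (1-p)*0.000000] = 0.000000; exercise = 0.000000; V(2,2) = max -> 0.000000
  V(1,0) = exp(-r*dt) * [p*0.774904 + (1-p)*0.000000] = 0.371695; exercise = 0.000000; V(1,0) = max -> 0.371695
  V(1,1) = exp(-r*dt) * [p*0.000000 + (1-p)*0.000000] = 0.000000; exercise = 0.000000; V(1,1) = max -> 0.000000
  V(0,0) = exp(-r*dt) * [p*0.371695 + (1-p)*0.000000] = 0.178290; exercise = 0.000000; V(0,0) = max -> 0.178290

Answer: Price = V(0,0) = 0.1783


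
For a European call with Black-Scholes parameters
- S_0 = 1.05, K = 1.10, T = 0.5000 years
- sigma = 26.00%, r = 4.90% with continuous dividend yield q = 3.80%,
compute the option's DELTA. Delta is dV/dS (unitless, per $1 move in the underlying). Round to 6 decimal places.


d1 = -0.1311955894; d2 = -0.3150433525
phi(d1) = 0.3955236584; exp(-qT) = 0.9811793622; exp(-rT) = 0.9757976889
N(d1) = 0.4478102925
Delta = exp(-qT) * N(d1) = 0.9811793622 * 0.4478102925 = 0.439382

Answer: Delta = 0.439382


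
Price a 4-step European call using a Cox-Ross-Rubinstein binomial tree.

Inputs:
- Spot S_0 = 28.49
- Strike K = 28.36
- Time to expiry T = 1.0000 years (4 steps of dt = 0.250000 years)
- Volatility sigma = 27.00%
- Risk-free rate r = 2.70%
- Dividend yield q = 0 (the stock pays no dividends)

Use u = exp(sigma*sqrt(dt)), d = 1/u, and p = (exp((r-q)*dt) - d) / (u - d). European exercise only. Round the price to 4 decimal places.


dt = T/N = 0.250000
u = exp(sigma*sqrt(dt)) = 1.144537; d = 1/u = 0.873716
p = (exp((r-q)*dt) - d) / (u - d) = 0.491310
Discount per step: exp(-r*dt) = 0.993273
Stock lattice S(k, i) with i counting down-moves:
  k=0: S(0,0) = 28.4900
  k=1: S(1,0) = 32.6079; S(1,1) = 24.8922
  k=2: S(2,0) = 37.3209; S(2,1) = 28.4900; S(2,2) = 21.7487
  k=3: S(3,0) = 42.7151; S(3,1) = 32.6079; S(3,2) = 24.8922; S(3,3) = 19.0022
  k=4: S(4,0) = 48.8890; S(4,1) = 37.3209; S(4,2) = 28.4900; S(4,3) = 21.7487; S(4,4) = 16.6025
Terminal payoffs V(N, i) = max(S_T - K, 0):
  V(4,0) = 20.529036; V(4,1) = 8.960887; V(4,2) = 0.130000; V(4,3) = 0.000000; V(4,4) = 0.000000
Backward induction: V(k, i) = exp(-r*dt) * [p * V(k+1, i) + (1-p) * V(k+1, i+1)].
  V(3,0) = exp(-r*dt) * [p*20.529036 + (1-p)*8.960887] = 14.545914
  V(3,1) = exp(-r*dt) * [p*8.960887 + (1-p)*0.130000] = 4.438638
  V(3,2) = exp(-r*dt) * [p*0.130000 + (1-p)*0.000000] = 0.063441
  V(3,3) = exp(-r*dt) * [p*0.000000 + (1-p)*0.000000] = 0.000000
  V(2,0) = exp(-r*dt) * [p*14.545914 + (1-p)*4.438638] = 9.341174
  V(2,1) = exp(-r*dt) * [p*4.438638 + (1-p)*0.063441] = 2.198130
  V(2,2) = exp(-r*dt) * [p*0.063441 + (1-p)*0.000000] = 0.030959
  V(1,0) = exp(-r*dt) * [p*9.341174 + (1-p)*2.198130] = 5.669181
  V(1,1) = exp(-r*dt) * [p*2.198130 + (1-p)*0.030959] = 1.088340
  V(0,0) = exp(-r*dt) * [p*5.669181 + (1-p)*1.088340] = 3.316490

Answer: Price = V(0,0) = 3.3165


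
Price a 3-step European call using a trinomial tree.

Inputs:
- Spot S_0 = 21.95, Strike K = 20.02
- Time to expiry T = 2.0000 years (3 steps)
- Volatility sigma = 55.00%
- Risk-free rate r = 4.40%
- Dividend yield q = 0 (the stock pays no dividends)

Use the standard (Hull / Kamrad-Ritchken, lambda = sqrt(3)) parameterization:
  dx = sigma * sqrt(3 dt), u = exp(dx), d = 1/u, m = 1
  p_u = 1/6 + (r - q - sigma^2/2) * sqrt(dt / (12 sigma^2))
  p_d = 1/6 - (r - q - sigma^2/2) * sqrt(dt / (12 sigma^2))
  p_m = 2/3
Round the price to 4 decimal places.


dt = T/N = 0.666667; dx = sigma*sqrt(3*dt) = 0.777817
u = exp(dx) = 2.176716; d = 1/u = 0.459408
p_u = 0.120705, p_m = 0.666667, p_d = 0.212629
Discount per step: exp(-r*dt) = 0.971093
Stock lattice S(k, j) with j the centered position index:
  k=0: S(0,+0) = 21.9500
  k=1: S(1,-1) = 10.0840; S(1,+0) = 21.9500; S(1,+1) = 47.7789
  k=2: S(2,-2) = 4.6327; S(2,-1) = 10.0840; S(2,+0) = 21.9500; S(2,+1) = 47.7789; S(2,+2) = 104.0012
  k=3: S(3,-3) = 2.1283; S(3,-2) = 4.6327; S(3,-1) = 10.0840; S(3,+0) = 21.9500; S(3,+1) = 47.7789; S(3,+2) = 104.0012; S(3,+3) = 226.3810
Terminal payoffs V(N, j) = max(S_T - K, 0):
  V(3,-3) = 0.000000; V(3,-2) = 0.000000; V(3,-1) = 0.000000; V(3,+0) = 1.930000; V(3,+1) = 27.758923; V(3,+2) = 83.981161; V(3,+3) = 206.361022
Backward induction: V(k, j) = exp(-r*dt) * [p_u * V(k+1, j+1) + p_m * V(k+1, j) + p_d * V(k+1, j-1)]
  V(2,-2) = exp(-r*dt) * [p_u*0.000000 + p_m*0.000000 + p_d*0.000000] = 0.000000
  V(2,-1) = exp(-r*dt) * [p_u*1.930000 + p_m*0.000000 + p_d*0.000000] = 0.226226
  V(2,+0) = exp(-r*dt) * [p_u*27.758923 + p_m*1.930000 + p_d*0.000000] = 4.503248
  V(2,+1) = exp(-r*dt) * [p_u*83.981161 + p_m*27.758923 + p_d*1.930000] = 28.213394
  V(2,+2) = exp(-r*dt) * [p_u*206.361022 + p_m*83.981161 + p_d*27.758923] = 84.289422
  V(1,-1) = exp(-r*dt) * [p_u*4.503248 + p_m*0.226226 + p_d*0.000000] = 0.674308
  V(1,+0) = exp(-r*dt) * [p_u*28.213394 + p_m*4.503248 + p_d*0.226226] = 6.269139
  V(1,+1) = exp(-r*dt) * [p_u*84.289422 + p_m*28.213394 + p_d*4.503248] = 29.075080
  V(0,+0) = exp(-r*dt) * [p_u*29.075080 + p_m*6.269139 + p_d*0.674308] = 7.605892

Answer: Price = V(0,0) = 7.6059


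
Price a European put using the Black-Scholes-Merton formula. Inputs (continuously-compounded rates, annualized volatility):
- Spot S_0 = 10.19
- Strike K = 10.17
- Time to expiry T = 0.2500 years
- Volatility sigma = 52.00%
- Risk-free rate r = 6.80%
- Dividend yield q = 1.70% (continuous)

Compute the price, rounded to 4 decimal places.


d1 = (ln(S/K) + (r - q + 0.5*sigma^2) * T) / (sigma * sqrt(T)) = 0.18659476
d2 = d1 - sigma * sqrt(T) = -0.07340524
exp(-rT) = 0.98314368; exp(-qT) = 0.99575902
P = K * exp(-rT) * N(-d2) - S_0 * exp(-qT) * N(-d1)
N(-d1) = 0.42598919; N(-d2) = 0.52925818
P = 10.1700 * 0.98314368 * 0.52925818 - 10.1900 * 0.99575902 * 0.42598919 = 0.9694

Answer: Price = 0.9694


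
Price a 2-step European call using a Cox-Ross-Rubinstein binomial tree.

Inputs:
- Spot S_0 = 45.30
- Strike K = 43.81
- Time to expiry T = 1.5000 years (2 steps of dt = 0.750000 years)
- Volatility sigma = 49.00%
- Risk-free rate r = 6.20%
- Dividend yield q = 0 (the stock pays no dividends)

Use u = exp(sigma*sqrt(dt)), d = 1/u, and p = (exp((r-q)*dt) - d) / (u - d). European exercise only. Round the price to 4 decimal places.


dt = T/N = 0.750000
u = exp(sigma*sqrt(dt)) = 1.528600; d = 1/u = 0.654193
p = (exp((r-q)*dt) - d) / (u - d) = 0.449910
Discount per step: exp(-r*dt) = 0.954565
Stock lattice S(k, i) with i counting down-moves:
  k=0: S(0,0) = 45.3000
  k=1: S(1,0) = 69.2456; S(1,1) = 29.6350
  k=2: S(2,0) = 105.8488; S(2,1) = 45.3000; S(2,2) = 19.3870
Terminal payoffs V(N, i) = max(S_T - K, 0):
  V(2,0) = 62.038828; V(2,1) = 1.490000; V(2,2) = 0.000000
Backward induction: V(k, i) = exp(-r*dt) * [p * V(k+1, i) + (1-p) * V(k+1, i+1)].
  V(1,0) = exp(-r*dt) * [p*62.038828 + (1-p)*1.490000] = 27.426118
  V(1,1) = exp(-r*dt) * [p*1.490000 + (1-p)*0.000000] = 0.639908
  V(0,0) = exp(-r*dt) * [p*27.426118 + (1-p)*0.639908] = 12.114668

Answer: Price = V(0,0) = 12.1147


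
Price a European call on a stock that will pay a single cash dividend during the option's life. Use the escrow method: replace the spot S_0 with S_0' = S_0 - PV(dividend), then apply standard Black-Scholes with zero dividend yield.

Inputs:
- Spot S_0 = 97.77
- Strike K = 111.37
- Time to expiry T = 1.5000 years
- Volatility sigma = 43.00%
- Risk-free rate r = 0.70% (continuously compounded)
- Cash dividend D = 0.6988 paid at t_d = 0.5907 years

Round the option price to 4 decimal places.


PV(D) = D * exp(-r * t_d) = 0.6988 * 0.99587364 = 0.69591650
S_0' = S_0 - PV(D) = 97.7700 - 0.69591650 = 97.07408350
d1 = (ln(S_0'/K) + (r + sigma^2/2)*T) / (sigma*sqrt(T)) = 0.02238994
d2 = d1 - sigma*sqrt(T) = -0.50425036
exp(-rT) = 0.98955493
N(d1) = 0.50893155; N(d2) = 0.30704273
C = S_0' * N(d1) - K * exp(-rT) * N(d2) = 97.07408350 * 0.50893155 - 111.3700 * 0.98955493 * 0.30704273 = 15.5659

Answer: Price = 15.5659


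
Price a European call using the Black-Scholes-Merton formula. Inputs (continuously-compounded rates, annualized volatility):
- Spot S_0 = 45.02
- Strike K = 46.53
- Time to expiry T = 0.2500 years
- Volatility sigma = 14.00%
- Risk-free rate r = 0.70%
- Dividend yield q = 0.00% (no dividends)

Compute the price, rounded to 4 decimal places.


d1 = (ln(S/K) + (r - q + 0.5*sigma^2) * T) / (sigma * sqrt(T)) = -0.41129186
d2 = d1 - sigma * sqrt(T) = -0.48129186
exp(-rT) = 0.99825153; exp(-qT) = 1.00000000
C = S_0 * exp(-qT) * N(d1) - K * exp(-rT) * N(d2)
N(d1) = 0.34042927; N(d2) = 0.31515454
C = 45.0200 * 1.00000000 * 0.34042927 - 46.5300 * 0.99825153 * 0.31515454 = 0.6876

Answer: Price = 0.6876


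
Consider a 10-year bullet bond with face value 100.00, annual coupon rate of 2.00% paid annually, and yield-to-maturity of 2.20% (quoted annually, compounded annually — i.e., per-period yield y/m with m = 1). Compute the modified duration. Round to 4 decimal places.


Answer: Modified duration = 8.9560

Derivation:
Coupon per period c = face * coupon_rate / m = 2.000000
Periods per year m = 1; per-period yield y/m = 0.022000
Number of cashflows N = 10
Cashflows (t years, CF_t, discount factor 1/(1+y/m)^(m*t), PV):
  t = 1.0000: CF_t = 2.000000, DF = 0.978474, PV = 1.956947
  t = 2.0000: CF_t = 2.000000, DF = 0.957411, PV = 1.914821
  t = 3.0000: CF_t = 2.000000, DF = 0.936801, PV = 1.873602
  t = 4.0000: CF_t = 2.000000, DF = 0.916635, PV = 1.833270
  t = 5.0000: CF_t = 2.000000, DF = 0.896903, PV = 1.793806
  t = 6.0000: CF_t = 2.000000, DF = 0.877596, PV = 1.755192
  t = 7.0000: CF_t = 2.000000, DF = 0.858704, PV = 1.717409
  t = 8.0000: CF_t = 2.000000, DF = 0.840220, PV = 1.680439
  t = 9.0000: CF_t = 2.000000, DF = 0.822133, PV = 1.644265
  t = 10.0000: CF_t = 102.000000, DF = 0.804435, PV = 82.052386
Price P = sum_t PV_t = 98.222138
First compute Macaulay numerator sum_t t * PV_t:
  t * PV_t at t = 1.0000: 1.956947
  t * PV_t at t = 2.0000: 3.829642
  t * PV_t at t = 3.0000: 5.620806
  t * PV_t at t = 4.0000: 7.333080
  t * PV_t at t = 5.0000: 8.969031
  t * PV_t at t = 6.0000: 10.531152
  t * PV_t at t = 7.0000: 12.021863
  t * PV_t at t = 8.0000: 13.443514
  t * PV_t at t = 9.0000: 14.798389
  t * PV_t at t = 10.0000: 820.523859
Macaulay duration D = 899.028282 / 98.222138 = 9.153011
Modified duration = D / (1 + y/m) = 9.153011 / (1 + 0.022000) = 8.955979


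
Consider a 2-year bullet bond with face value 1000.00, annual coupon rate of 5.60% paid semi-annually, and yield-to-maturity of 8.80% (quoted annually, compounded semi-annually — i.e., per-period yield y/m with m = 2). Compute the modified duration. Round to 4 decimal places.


Coupon per period c = face * coupon_rate / m = 28.000000
Periods per year m = 2; per-period yield y/m = 0.044000
Number of cashflows N = 4
Cashflows (t years, CF_t, discount factor 1/(1+y/m)^(m*t), PV):
  t = 0.5000: CF_t = 28.000000, DF = 0.957854, PV = 26.819923
  t = 1.0000: CF_t = 28.000000, DF = 0.917485, PV = 25.689582
  t = 1.5000: CF_t = 28.000000, DF = 0.878817, PV = 24.606879
  t = 2.0000: CF_t = 1028.000000, DF = 0.841779, PV = 865.348649
Price P = sum_t PV_t = 942.465033
First compute Macaulay numerator sum_t t * PV_t:
  t * PV_t at t = 0.5000: 13.409962
  t * PV_t at t = 1.0000: 25.689582
  t * PV_t at t = 1.5000: 36.910319
  t * PV_t at t = 2.0000: 1730.697298
Macaulay duration D = 1806.707160 / 942.465033 = 1.917002
Modified duration = D / (1 + y/m) = 1.917002 / (1 + 0.044000) = 1.836209

Answer: Modified duration = 1.8362


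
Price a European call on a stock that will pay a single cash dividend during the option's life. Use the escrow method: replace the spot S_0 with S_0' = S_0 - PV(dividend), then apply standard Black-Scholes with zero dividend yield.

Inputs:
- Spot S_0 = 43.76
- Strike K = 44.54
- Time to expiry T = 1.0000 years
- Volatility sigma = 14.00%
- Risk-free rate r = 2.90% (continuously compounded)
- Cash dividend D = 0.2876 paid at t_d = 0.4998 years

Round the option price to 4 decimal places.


Answer: Price = 2.5267

Derivation:
PV(D) = D * exp(-r * t_d) = 0.2876 * 0.98561034 = 0.28346153
S_0' = S_0 - PV(D) = 43.7600 - 0.28346153 = 43.47653847
d1 = (ln(S_0'/K) + (r + sigma^2/2)*T) / (sigma*sqrt(T)) = 0.10452704
d2 = d1 - sigma*sqrt(T) = -0.03547296
exp(-rT) = 0.97141646
N(d1) = 0.54162444; N(d2) = 0.48585130
C = S_0' * N(d1) - K * exp(-rT) * N(d2) = 43.47653847 * 0.54162444 - 44.5400 * 0.97141646 * 0.48585130 = 2.5267


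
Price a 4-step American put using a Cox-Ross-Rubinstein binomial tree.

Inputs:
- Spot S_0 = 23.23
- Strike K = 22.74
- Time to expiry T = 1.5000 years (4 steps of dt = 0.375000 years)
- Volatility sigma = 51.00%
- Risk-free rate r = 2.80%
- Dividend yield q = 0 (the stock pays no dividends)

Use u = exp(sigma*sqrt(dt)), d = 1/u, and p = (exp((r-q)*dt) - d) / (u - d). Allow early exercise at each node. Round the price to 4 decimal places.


Answer: Price = V(0,0) = 4.7095

Derivation:
dt = T/N = 0.375000
u = exp(sigma*sqrt(dt)) = 1.366578; d = 1/u = 0.731755
p = (exp((r-q)*dt) - d) / (u - d) = 0.439178
Discount per step: exp(-r*dt) = 0.989555
Stock lattice S(k, i) with i counting down-moves:
  k=0: S(0,0) = 23.2300
  k=1: S(1,0) = 31.7456; S(1,1) = 16.9987
  k=2: S(2,0) = 43.3829; S(2,1) = 23.2300; S(2,2) = 12.4389
  k=3: S(3,0) = 59.2861; S(3,1) = 31.7456; S(3,2) = 16.9987; S(3,3) = 9.1022
  k=4: S(4,0) = 81.0191; S(4,1) = 43.3829; S(4,2) = 23.2300; S(4,3) = 12.4389; S(4,4) = 6.6606
Terminal payoffs V(N, i) = max(K - S_T, 0):
  V(4,0) = 0.000000; V(4,1) = 0.000000; V(4,2) = 0.000000; V(4,3) = 10.301150; V(4,4) = 16.079432
Backward induction: V(k, i) = exp(-r*dt) * [p * V(k+1, i) + (1-p) * V(k+1, i+1)]; then take max(V_cont, immediate exercise) for American.
  V(3,0) = exp(-r*dt) * [p*0.000000 + (1-p)*0.000000] = 0.000000; exercise = 0.000000; V(3,0) = max -> 0.000000
  V(3,1) = exp(-r*dt) * [p*0.000000 + (1-p)*0.000000] = 0.000000; exercise = 0.000000; V(3,1) = max -> 0.000000
  V(3,2) = exp(-r*dt) * [p*0.000000 + (1-p)*10.301150] = 5.716767; exercise = 5.741339; V(3,2) = max -> 5.741339
  V(3,3) = exp(-r*dt) * [p*10.301150 + (1-p)*16.079432] = 13.400292; exercise = 13.637813; V(3,3) = max -> 13.637813
  V(2,0) = exp(-r*dt) * [p*0.000000 + (1-p)*0.000000] = 0.000000; exercise = 0.000000; V(2,0) = max -> 0.000000
  V(2,1) = exp(-r*dt) * [p*0.000000 + (1-p)*5.741339] = 3.186236; exercise = 0.000000; V(2,1) = max -> 3.186236
  V(2,2) = exp(-r*dt) * [p*5.741339 + (1-p)*13.637813] = 10.063629; exercise = 10.301150; V(2,2) = max -> 10.301150
  V(1,0) = exp(-r*dt) * [p*0.000000 + (1-p)*3.186236] = 1.768246; exercise = 0.000000; V(1,0) = max -> 1.768246
  V(1,1) = exp(-r*dt) * [p*3.186236 + (1-p)*10.301150] = 7.101477; exercise = 5.741339; V(1,1) = max -> 7.101477
  V(0,0) = exp(-r*dt) * [p*1.768246 + (1-p)*7.101477] = 4.709528; exercise = 0.000000; V(0,0) = max -> 4.709528


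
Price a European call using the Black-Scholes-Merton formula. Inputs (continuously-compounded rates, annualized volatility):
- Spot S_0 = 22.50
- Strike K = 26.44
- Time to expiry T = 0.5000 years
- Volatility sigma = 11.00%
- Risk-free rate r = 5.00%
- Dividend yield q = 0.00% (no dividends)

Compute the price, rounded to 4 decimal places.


Answer: Price = 0.0301

Derivation:
d1 = (ln(S/K) + (r - q + 0.5*sigma^2) * T) / (sigma * sqrt(T)) = -1.71425447
d2 = d1 - sigma * sqrt(T) = -1.79203622
exp(-rT) = 0.97530991; exp(-qT) = 1.00000000
C = S_0 * exp(-qT) * N(d1) - K * exp(-rT) * N(d2)
N(d1) = 0.04324100; N(d2) = 0.03656358
C = 22.5000 * 1.00000000 * 0.04324100 - 26.4400 * 0.97530991 * 0.03656358 = 0.0301


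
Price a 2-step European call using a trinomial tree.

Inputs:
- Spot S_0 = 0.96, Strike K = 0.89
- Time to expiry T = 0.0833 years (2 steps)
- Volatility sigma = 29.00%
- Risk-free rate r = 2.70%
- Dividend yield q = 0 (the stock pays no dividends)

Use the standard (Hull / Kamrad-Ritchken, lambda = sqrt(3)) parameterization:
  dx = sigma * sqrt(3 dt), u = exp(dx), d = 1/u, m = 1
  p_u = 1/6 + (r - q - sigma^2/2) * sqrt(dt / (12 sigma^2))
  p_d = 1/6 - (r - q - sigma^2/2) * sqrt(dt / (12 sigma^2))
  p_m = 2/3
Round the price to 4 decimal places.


dt = T/N = 0.041650; dx = sigma*sqrt(3*dt) = 0.102510
u = exp(dx) = 1.107948; d = 1/u = 0.902569
p_u = 0.163609, p_m = 0.666667, p_d = 0.169724
Discount per step: exp(-r*dt) = 0.998876
Stock lattice S(k, j) with j the centered position index:
  k=0: S(0,+0) = 0.9600
  k=1: S(1,-1) = 0.8665; S(1,+0) = 0.9600; S(1,+1) = 1.0636
  k=2: S(2,-2) = 0.7820; S(2,-1) = 0.8665; S(2,+0) = 0.9600; S(2,+1) = 1.0636; S(2,+2) = 1.1784
Terminal payoffs V(N, j) = max(S_T - K, 0):
  V(2,-2) = 0.000000; V(2,-1) = 0.000000; V(2,+0) = 0.070000; V(2,+1) = 0.173630; V(2,+2) = 0.288448
Backward induction: V(k, j) = exp(-r*dt) * [p_u * V(k+1, j+1) + p_m * V(k+1, j) + p_d * V(k+1, j-1)]
  V(1,-1) = exp(-r*dt) * [p_u*0.070000 + p_m*0.000000 + p_d*0.000000] = 0.011440
  V(1,+0) = exp(-r*dt) * [p_u*0.173630 + p_m*0.070000 + p_d*0.000000] = 0.074990
  V(1,+1) = exp(-r*dt) * [p_u*0.288448 + p_m*0.173630 + p_d*0.070000] = 0.174630
  V(0,+0) = exp(-r*dt) * [p_u*0.174630 + p_m*0.074990 + p_d*0.011440] = 0.080416

Answer: Price = V(0,0) = 0.0804


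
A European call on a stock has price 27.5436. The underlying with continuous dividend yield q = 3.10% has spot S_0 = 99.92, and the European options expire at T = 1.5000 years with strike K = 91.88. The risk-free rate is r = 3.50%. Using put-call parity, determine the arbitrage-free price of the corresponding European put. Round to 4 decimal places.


Answer: Put price = 19.3442

Derivation:
Put-call parity: C - P = S_0 * exp(-qT) - K * exp(-rT).
S_0 * exp(-qT) = 99.9200 * 0.95456456 = 95.38009089
K * exp(-rT) = 91.8800 * 0.94885432 = 87.18073502
P = C - S*exp(-qT) + K*exp(-rT)
P = 27.5436 - 95.38009089 + 87.18073502 = 19.3442


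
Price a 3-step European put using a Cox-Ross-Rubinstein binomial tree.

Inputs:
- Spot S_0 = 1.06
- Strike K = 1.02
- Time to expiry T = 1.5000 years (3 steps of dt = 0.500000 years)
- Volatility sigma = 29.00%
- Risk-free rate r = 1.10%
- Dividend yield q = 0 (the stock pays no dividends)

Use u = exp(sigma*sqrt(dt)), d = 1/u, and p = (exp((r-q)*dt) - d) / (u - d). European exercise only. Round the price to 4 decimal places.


Answer: Price = V(0,0) = 0.1301

Derivation:
dt = T/N = 0.500000
u = exp(sigma*sqrt(dt)) = 1.227600; d = 1/u = 0.814598
p = (exp((r-q)*dt) - d) / (u - d) = 0.462267
Discount per step: exp(-r*dt) = 0.994515
Stock lattice S(k, i) with i counting down-moves:
  k=0: S(0,0) = 1.0600
  k=1: S(1,0) = 1.3013; S(1,1) = 0.8635
  k=2: S(2,0) = 1.5974; S(2,1) = 1.0600; S(2,2) = 0.7034
  k=3: S(3,0) = 1.9610; S(3,1) = 1.3013; S(3,2) = 0.8635; S(3,3) = 0.5730
Terminal payoffs V(N, i) = max(K - S_T, 0):
  V(3,0) = 0.000000; V(3,1) = 0.000000; V(3,2) = 0.156526; V(3,3) = 0.447025
Backward induction: V(k, i) = exp(-r*dt) * [p * V(k+1, i) + (1-p) * V(k+1, i+1)].
  V(2,0) = exp(-r*dt) * [p*0.000000 + (1-p)*0.000000] = 0.000000
  V(2,1) = exp(-r*dt) * [p*0.000000 + (1-p)*0.156526] = 0.083708
  V(2,2) = exp(-r*dt) * [p*0.156526 + (1-p)*0.447025] = 0.311022
  V(1,0) = exp(-r*dt) * [p*0.000000 + (1-p)*0.083708] = 0.044765
  V(1,1) = exp(-r*dt) * [p*0.083708 + (1-p)*0.311022] = 0.204812
  V(0,0) = exp(-r*dt) * [p*0.044765 + (1-p)*0.204812] = 0.130110


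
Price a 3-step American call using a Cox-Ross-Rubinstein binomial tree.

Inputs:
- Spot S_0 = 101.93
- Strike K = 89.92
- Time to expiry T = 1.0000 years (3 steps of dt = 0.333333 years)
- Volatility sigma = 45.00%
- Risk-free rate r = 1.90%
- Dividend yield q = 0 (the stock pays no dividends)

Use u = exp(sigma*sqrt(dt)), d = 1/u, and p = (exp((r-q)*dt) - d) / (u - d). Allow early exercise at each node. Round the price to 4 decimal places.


Answer: Price = V(0,0) = 25.3940

Derivation:
dt = T/N = 0.333333
u = exp(sigma*sqrt(dt)) = 1.296681; d = 1/u = 0.771200
p = (exp((r-q)*dt) - d) / (u - d) = 0.447502
Discount per step: exp(-r*dt) = 0.993687
Stock lattice S(k, i) with i counting down-moves:
  k=0: S(0,0) = 101.9300
  k=1: S(1,0) = 132.1707; S(1,1) = 78.6084
  k=2: S(2,0) = 171.3831; S(2,1) = 101.9300; S(2,2) = 60.6228
  k=3: S(3,0) = 222.2292; S(3,1) = 132.1707; S(3,2) = 78.6084; S(3,3) = 46.7523
Terminal payoffs V(N, i) = max(S_T - K, 0):
  V(3,0) = 132.309174; V(3,1) = 42.250654; V(3,2) = 0.000000; V(3,3) = 0.000000
Backward induction: V(k, i) = exp(-r*dt) * [p * V(k+1, i) + (1-p) * V(k+1, i+1)]; then take max(V_cont, immediate exercise) for American.
  V(2,0) = exp(-r*dt) * [p*132.309174 + (1-p)*42.250654] = 82.030818; exercise = 81.463125; V(2,0) = max -> 82.030818
  V(2,1) = exp(-r*dt) * [p*42.250654 + (1-p)*0.000000] = 18.787872; exercise = 12.010000; V(2,1) = max -> 18.787872
  V(2,2) = exp(-r*dt) * [p*0.000000 + (1-p)*0.000000] = 0.000000; exercise = 0.000000; V(2,2) = max -> 0.000000
  V(1,0) = exp(-r*dt) * [p*82.030818 + (1-p)*18.787872] = 46.791909; exercise = 42.250654; V(1,0) = max -> 46.791909
  V(1,1) = exp(-r*dt) * [p*18.787872 + (1-p)*0.000000] = 8.354525; exercise = 0.000000; V(1,1) = max -> 8.354525
  V(0,0) = exp(-r*dt) * [p*46.791909 + (1-p)*8.354525] = 25.393981; exercise = 12.010000; V(0,0) = max -> 25.393981


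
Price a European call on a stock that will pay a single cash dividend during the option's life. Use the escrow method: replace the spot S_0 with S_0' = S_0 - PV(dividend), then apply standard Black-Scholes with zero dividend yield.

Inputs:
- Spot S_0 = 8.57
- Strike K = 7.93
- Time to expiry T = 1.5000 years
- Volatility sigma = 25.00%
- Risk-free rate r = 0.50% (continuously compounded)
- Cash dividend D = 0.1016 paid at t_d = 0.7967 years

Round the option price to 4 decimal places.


PV(D) = D * exp(-r * t_d) = 0.1016 * 0.99602442 = 0.10119608
S_0' = S_0 - PV(D) = 8.5700 - 0.10119608 = 8.46880392
d1 = (ln(S_0'/K) + (r + sigma^2/2)*T) / (sigma*sqrt(T)) = 0.39228170
d2 = d1 - sigma*sqrt(T) = 0.08609548
exp(-rT) = 0.99252805
N(d1) = 0.65257496; N(d2) = 0.53430474
C = S_0' * N(d1) - K * exp(-rT) * N(d2) = 8.46880392 * 0.65257496 - 7.9300 * 0.99252805 * 0.53430474 = 1.3212

Answer: Price = 1.3212


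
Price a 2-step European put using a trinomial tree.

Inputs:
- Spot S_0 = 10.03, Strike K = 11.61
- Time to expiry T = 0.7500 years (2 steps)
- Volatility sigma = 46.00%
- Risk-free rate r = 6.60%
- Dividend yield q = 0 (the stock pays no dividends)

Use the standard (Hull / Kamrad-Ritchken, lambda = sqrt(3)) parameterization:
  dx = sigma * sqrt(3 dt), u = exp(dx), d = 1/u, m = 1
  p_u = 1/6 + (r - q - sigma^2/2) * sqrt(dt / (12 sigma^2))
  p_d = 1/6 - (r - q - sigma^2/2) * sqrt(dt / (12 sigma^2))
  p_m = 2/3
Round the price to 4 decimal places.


dt = T/N = 0.375000; dx = sigma*sqrt(3*dt) = 0.487904
u = exp(dx) = 1.628898; d = 1/u = 0.613912
p_u = 0.151372, p_m = 0.666667, p_d = 0.181962
Discount per step: exp(-r*dt) = 0.975554
Stock lattice S(k, j) with j the centered position index:
  k=0: S(0,+0) = 10.0300
  k=1: S(1,-1) = 6.1575; S(1,+0) = 10.0300; S(1,+1) = 16.3378
  k=2: S(2,-2) = 3.7802; S(2,-1) = 6.1575; S(2,+0) = 10.0300; S(2,+1) = 16.3378; S(2,+2) = 26.6127
Terminal payoffs V(N, j) = max(K - S_T, 0):
  V(2,-2) = 7.829814; V(2,-1) = 5.452463; V(2,+0) = 1.580000; V(2,+1) = 0.000000; V(2,+2) = 0.000000
Backward induction: V(k, j) = exp(-r*dt) * [p_u * V(k+1, j+1) + p_m * V(k+1, j) + p_d * V(k+1, j-1)]
  V(1,-1) = exp(-r*dt) * [p_u*1.580000 + p_m*5.452463 + p_d*7.829814] = 5.169331
  V(1,+0) = exp(-r*dt) * [p_u*0.000000 + p_m*1.580000 + p_d*5.452463] = 1.995469
  V(1,+1) = exp(-r*dt) * [p_u*0.000000 + p_m*0.000000 + p_d*1.580000] = 0.280471
  V(0,+0) = exp(-r*dt) * [p_u*0.280471 + p_m*1.995469 + p_d*5.169331] = 2.256834

Answer: Price = V(0,0) = 2.2568


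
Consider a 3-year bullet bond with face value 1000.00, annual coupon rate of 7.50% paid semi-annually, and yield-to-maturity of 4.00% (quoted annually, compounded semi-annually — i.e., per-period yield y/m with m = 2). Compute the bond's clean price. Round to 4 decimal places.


Coupon per period c = face * coupon_rate / m = 37.500000
Periods per year m = 2; per-period yield y/m = 0.020000
Number of cashflows N = 6
Cashflows (t years, CF_t, discount factor 1/(1+y/m)^(m*t), PV):
  t = 0.5000: CF_t = 37.500000, DF = 0.980392, PV = 36.764706
  t = 1.0000: CF_t = 37.500000, DF = 0.961169, PV = 36.043829
  t = 1.5000: CF_t = 37.500000, DF = 0.942322, PV = 35.337088
  t = 2.0000: CF_t = 37.500000, DF = 0.923845, PV = 34.644203
  t = 2.5000: CF_t = 37.500000, DF = 0.905731, PV = 33.964905
  t = 3.0000: CF_t = 1037.500000, DF = 0.887971, PV = 921.270309
Price P = sum_t PV_t = 1098.025041

Answer: Price = 1098.0250


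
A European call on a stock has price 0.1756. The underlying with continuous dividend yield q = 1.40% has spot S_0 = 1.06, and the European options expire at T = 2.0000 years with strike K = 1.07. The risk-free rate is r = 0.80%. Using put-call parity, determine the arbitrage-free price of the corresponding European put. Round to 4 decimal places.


Answer: Put price = 0.1979

Derivation:
Put-call parity: C - P = S_0 * exp(-qT) - K * exp(-rT).
S_0 * exp(-qT) = 1.0600 * 0.97238837 = 1.03073167
K * exp(-rT) = 1.0700 * 0.98412732 = 1.05301623
P = C - S*exp(-qT) + K*exp(-rT)
P = 0.1756 - 1.03073167 + 1.05301623 = 0.1979


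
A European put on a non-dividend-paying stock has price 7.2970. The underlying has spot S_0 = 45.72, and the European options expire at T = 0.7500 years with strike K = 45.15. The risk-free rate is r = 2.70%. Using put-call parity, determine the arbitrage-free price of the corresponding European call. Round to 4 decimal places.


Put-call parity: C - P = S_0 * exp(-qT) - K * exp(-rT).
S_0 * exp(-qT) = 45.7200 * 1.00000000 = 45.72000000
K * exp(-rT) = 45.1500 * 0.97995365 = 44.24490749
C = P + S*exp(-qT) - K*exp(-rT)
C = 7.2970 + 45.72000000 - 44.24490749 = 8.7721

Answer: Call price = 8.7721


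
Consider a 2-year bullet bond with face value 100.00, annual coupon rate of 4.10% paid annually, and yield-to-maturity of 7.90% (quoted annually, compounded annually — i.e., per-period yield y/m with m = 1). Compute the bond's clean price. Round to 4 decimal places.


Coupon per period c = face * coupon_rate / m = 4.100000
Periods per year m = 1; per-period yield y/m = 0.079000
Number of cashflows N = 2
Cashflows (t years, CF_t, discount factor 1/(1+y/m)^(m*t), PV):
  t = 1.0000: CF_t = 4.100000, DF = 0.926784, PV = 3.799815
  t = 2.0000: CF_t = 104.100000, DF = 0.858929, PV = 89.414477
Price P = sum_t PV_t = 93.214292

Answer: Price = 93.2143


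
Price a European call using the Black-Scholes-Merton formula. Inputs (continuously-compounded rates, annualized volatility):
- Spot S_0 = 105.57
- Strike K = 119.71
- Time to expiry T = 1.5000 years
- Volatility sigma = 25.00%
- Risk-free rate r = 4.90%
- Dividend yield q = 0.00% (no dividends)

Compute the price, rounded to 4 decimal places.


d1 = (ln(S/K) + (r - q + 0.5*sigma^2) * T) / (sigma * sqrt(T)) = -0.01738456
d2 = d1 - sigma * sqrt(T) = -0.32357077
exp(-rT) = 0.92913615; exp(-qT) = 1.00000000
C = S_0 * exp(-qT) * N(d1) - K * exp(-rT) * N(d2)
N(d1) = 0.49306492; N(d2) = 0.37313151
C = 105.5700 * 1.00000000 * 0.49306492 - 119.7100 * 0.92913615 * 0.37313151 = 10.5506

Answer: Price = 10.5506


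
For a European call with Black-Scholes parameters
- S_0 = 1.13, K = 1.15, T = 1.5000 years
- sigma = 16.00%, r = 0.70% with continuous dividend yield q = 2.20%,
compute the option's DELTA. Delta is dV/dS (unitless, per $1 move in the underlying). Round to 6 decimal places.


Answer: Delta = 0.442788

Derivation:
d1 = -0.1063706723; d2 = -0.3023298517
phi(d1) = 0.3966916925; exp(-qT) = 0.9675385596; exp(-rT) = 0.9895549326
N(d1) = 0.4576441306
Delta = exp(-qT) * N(d1) = 0.9675385596 * 0.4576441306 = 0.442788


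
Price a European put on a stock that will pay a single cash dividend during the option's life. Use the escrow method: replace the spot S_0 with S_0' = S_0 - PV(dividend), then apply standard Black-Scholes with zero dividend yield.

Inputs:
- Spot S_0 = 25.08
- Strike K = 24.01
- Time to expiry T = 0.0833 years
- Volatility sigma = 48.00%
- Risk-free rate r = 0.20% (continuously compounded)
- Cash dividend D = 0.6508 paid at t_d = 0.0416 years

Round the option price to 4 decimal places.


Answer: Price = 1.1364

Derivation:
PV(D) = D * exp(-r * t_d) = 0.6508 * 0.99991680 = 0.65074586
S_0' = S_0 - PV(D) = 25.0800 - 0.65074586 = 24.42925414
d1 = (ln(S_0'/K) + (r + sigma^2/2)*T) / (sigma*sqrt(T)) = 0.19542672
d2 = d1 - sigma*sqrt(T) = 0.05689037
exp(-rT) = 0.99983341
N(-d1) = 0.42252945; N(-d2) = 0.47731626
P = K * exp(-rT) * N(-d2) - S_0' * N(-d1) = 24.0100 * 0.99983341 * 0.47731626 - 24.42925414 * 0.42252945 = 1.1364


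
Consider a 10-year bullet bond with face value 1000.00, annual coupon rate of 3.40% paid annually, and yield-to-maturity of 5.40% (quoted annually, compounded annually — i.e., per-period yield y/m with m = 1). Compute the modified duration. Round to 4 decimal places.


Coupon per period c = face * coupon_rate / m = 34.000000
Periods per year m = 1; per-period yield y/m = 0.054000
Number of cashflows N = 10
Cashflows (t years, CF_t, discount factor 1/(1+y/m)^(m*t), PV):
  t = 1.0000: CF_t = 34.000000, DF = 0.948767, PV = 32.258065
  t = 2.0000: CF_t = 34.000000, DF = 0.900158, PV = 30.605374
  t = 3.0000: CF_t = 34.000000, DF = 0.854040, PV = 29.037357
  t = 4.0000: CF_t = 34.000000, DF = 0.810285, PV = 27.549675
  t = 5.0000: CF_t = 34.000000, DF = 0.768771, PV = 26.138211
  t = 6.0000: CF_t = 34.000000, DF = 0.729384, PV = 24.799062
  t = 7.0000: CF_t = 34.000000, DF = 0.692015, PV = 23.528522
  t = 8.0000: CF_t = 34.000000, DF = 0.656561, PV = 22.323076
  t = 9.0000: CF_t = 34.000000, DF = 0.622923, PV = 21.179389
  t = 10.0000: CF_t = 1034.000000, DF = 0.591009, PV = 611.103020
Price P = sum_t PV_t = 848.521749
First compute Macaulay numerator sum_t t * PV_t:
  t * PV_t at t = 1.0000: 32.258065
  t * PV_t at t = 2.0000: 61.210749
  t * PV_t at t = 3.0000: 87.112071
  t * PV_t at t = 4.0000: 110.198698
  t * PV_t at t = 5.0000: 130.691056
  t * PV_t at t = 6.0000: 148.794371
  t * PV_t at t = 7.0000: 164.699652
  t * PV_t at t = 8.0000: 178.584605
  t * PV_t at t = 9.0000: 190.614498
  t * PV_t at t = 10.0000: 6111.030200
Macaulay duration D = 7215.193964 / 848.521749 = 8.503252
Modified duration = D / (1 + y/m) = 8.503252 / (1 + 0.054000) = 8.067601

Answer: Modified duration = 8.0676


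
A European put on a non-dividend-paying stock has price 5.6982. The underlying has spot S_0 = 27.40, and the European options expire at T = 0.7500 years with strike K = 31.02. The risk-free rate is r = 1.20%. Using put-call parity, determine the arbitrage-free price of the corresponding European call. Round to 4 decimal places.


Answer: Call price = 2.3561

Derivation:
Put-call parity: C - P = S_0 * exp(-qT) - K * exp(-rT).
S_0 * exp(-qT) = 27.4000 * 1.00000000 = 27.40000000
K * exp(-rT) = 31.0200 * 0.99104038 = 30.74207255
C = P + S*exp(-qT) - K*exp(-rT)
C = 5.6982 + 27.40000000 - 30.74207255 = 2.3561


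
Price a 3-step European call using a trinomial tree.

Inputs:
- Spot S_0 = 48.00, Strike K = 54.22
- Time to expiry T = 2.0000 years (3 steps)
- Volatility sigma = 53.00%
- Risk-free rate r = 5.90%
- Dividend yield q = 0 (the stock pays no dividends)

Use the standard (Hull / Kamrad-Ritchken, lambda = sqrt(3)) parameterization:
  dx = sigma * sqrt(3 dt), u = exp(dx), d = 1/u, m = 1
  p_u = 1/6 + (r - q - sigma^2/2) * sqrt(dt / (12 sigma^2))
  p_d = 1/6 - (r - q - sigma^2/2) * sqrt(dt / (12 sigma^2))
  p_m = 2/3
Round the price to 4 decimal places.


dt = T/N = 0.666667; dx = sigma*sqrt(3*dt) = 0.749533
u = exp(dx) = 2.116012; d = 1/u = 0.472587
p_u = 0.130444, p_m = 0.666667, p_d = 0.202889
Discount per step: exp(-r*dt) = 0.961430
Stock lattice S(k, j) with j the centered position index:
  k=0: S(0,+0) = 48.0000
  k=1: S(1,-1) = 22.6842; S(1,+0) = 48.0000; S(1,+1) = 101.5686
  k=2: S(2,-2) = 10.7203; S(2,-1) = 22.6842; S(2,+0) = 48.0000; S(2,+1) = 101.5686; S(2,+2) = 214.9203
  k=3: S(3,-3) = 5.0663; S(3,-2) = 10.7203; S(3,-1) = 22.6842; S(3,+0) = 48.0000; S(3,+1) = 101.5686; S(3,+2) = 214.9203; S(3,+3) = 454.7740
Terminal payoffs V(N, j) = max(S_T - K, 0):
  V(3,-3) = 0.000000; V(3,-2) = 0.000000; V(3,-1) = 0.000000; V(3,+0) = 0.000000; V(3,+1) = 47.348576; V(3,+2) = 160.700327; V(3,+3) = 400.553992
Backward induction: V(k, j) = exp(-r*dt) * [p_u * V(k+1, j+1) + p_m * V(k+1, j) + p_d * V(k+1, j-1)]
  V(2,-2) = exp(-r*dt) * [p_u*0.000000 + p_m*0.000000 + p_d*0.000000] = 0.000000
  V(2,-1) = exp(-r*dt) * [p_u*0.000000 + p_m*0.000000 + p_d*0.000000] = 0.000000
  V(2,+0) = exp(-r*dt) * [p_u*47.348576 + p_m*0.000000 + p_d*0.000000] = 5.938123
  V(2,+1) = exp(-r*dt) * [p_u*160.700327 + p_m*47.348576 + p_d*0.000000] = 50.502130
  V(2,+2) = exp(-r*dt) * [p_u*400.553992 + p_m*160.700327 + p_d*47.348576] = 162.472067
  V(1,-1) = exp(-r*dt) * [p_u*5.938123 + p_m*0.000000 + p_d*0.000000] = 0.744717
  V(1,+0) = exp(-r*dt) * [p_u*50.502130 + p_m*5.938123 + p_d*0.000000] = 10.139680
  V(1,+1) = exp(-r*dt) * [p_u*162.472067 + p_m*50.502130 + p_d*5.938123] = 53.903923
  V(0,+0) = exp(-r*dt) * [p_u*53.903923 + p_m*10.139680 + p_d*0.744717] = 13.404578

Answer: Price = V(0,0) = 13.4046


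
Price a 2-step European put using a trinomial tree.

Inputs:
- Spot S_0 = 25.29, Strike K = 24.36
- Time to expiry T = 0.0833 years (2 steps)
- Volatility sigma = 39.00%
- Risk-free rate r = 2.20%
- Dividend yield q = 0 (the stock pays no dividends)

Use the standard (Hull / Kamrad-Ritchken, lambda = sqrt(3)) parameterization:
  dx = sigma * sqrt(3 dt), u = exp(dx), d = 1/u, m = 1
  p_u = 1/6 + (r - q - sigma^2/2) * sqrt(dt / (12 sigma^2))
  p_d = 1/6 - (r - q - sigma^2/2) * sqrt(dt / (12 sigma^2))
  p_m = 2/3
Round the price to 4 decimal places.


dt = T/N = 0.041650; dx = sigma*sqrt(3*dt) = 0.137858
u = exp(dx) = 1.147813; d = 1/u = 0.871222
p_u = 0.158502, p_m = 0.666667, p_d = 0.174832
Discount per step: exp(-r*dt) = 0.999084
Stock lattice S(k, j) with j the centered position index:
  k=0: S(0,+0) = 25.2900
  k=1: S(1,-1) = 22.0332; S(1,+0) = 25.2900; S(1,+1) = 29.0282
  k=2: S(2,-2) = 19.1958; S(2,-1) = 22.0332; S(2,+0) = 25.2900; S(2,+1) = 29.0282; S(2,+2) = 33.3189
Terminal payoffs V(N, j) = max(K - S_T, 0):
  V(2,-2) = 5.164179; V(2,-1) = 2.326791; V(2,+0) = 0.000000; V(2,+1) = 0.000000; V(2,+2) = 0.000000
Backward induction: V(k, j) = exp(-r*dt) * [p_u * V(k+1, j+1) + p_m * V(k+1, j) + p_d * V(k+1, j-1)]
  V(1,-1) = exp(-r*dt) * [p_u*0.000000 + p_m*2.326791 + p_d*5.164179] = 2.451808
  V(1,+0) = exp(-r*dt) * [p_u*0.000000 + p_m*0.000000 + p_d*2.326791] = 0.406424
  V(1,+1) = exp(-r*dt) * [p_u*0.000000 + p_m*0.000000 + p_d*0.000000] = 0.000000
  V(0,+0) = exp(-r*dt) * [p_u*0.000000 + p_m*0.406424 + p_d*2.451808] = 0.698962

Answer: Price = V(0,0) = 0.6990


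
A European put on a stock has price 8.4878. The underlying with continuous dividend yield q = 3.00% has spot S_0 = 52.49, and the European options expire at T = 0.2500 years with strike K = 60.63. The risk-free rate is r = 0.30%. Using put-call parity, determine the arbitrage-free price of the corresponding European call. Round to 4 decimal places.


Put-call parity: C - P = S_0 * exp(-qT) - K * exp(-rT).
S_0 * exp(-qT) = 52.4900 * 0.99252805 = 52.09779760
K * exp(-rT) = 60.6300 * 0.99925028 = 60.58454455
C = P + S*exp(-qT) - K*exp(-rT)
C = 8.4878 + 52.09779760 - 60.58454455 = 0.0011

Answer: Call price = 0.0011


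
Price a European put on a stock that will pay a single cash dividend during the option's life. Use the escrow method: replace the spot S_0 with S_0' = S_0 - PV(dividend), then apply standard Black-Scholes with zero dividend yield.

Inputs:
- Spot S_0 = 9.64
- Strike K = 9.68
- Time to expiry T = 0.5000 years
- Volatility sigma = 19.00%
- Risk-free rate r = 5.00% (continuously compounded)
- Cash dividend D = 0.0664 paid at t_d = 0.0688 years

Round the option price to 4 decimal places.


Answer: Price = 0.4455

Derivation:
PV(D) = D * exp(-r * t_d) = 0.0664 * 0.99656591 = 0.06617198
S_0' = S_0 - PV(D) = 9.6400 - 0.06617198 = 9.57382802
d1 = (ln(S_0'/K) + (r + sigma^2/2)*T) / (sigma*sqrt(T)) = 0.17116619
d2 = d1 - sigma*sqrt(T) = 0.03681590
exp(-rT) = 0.97530991
N(-d1) = 0.43204655; N(-d2) = 0.48531590
P = K * exp(-rT) * N(-d2) - S_0' * N(-d1) = 9.6800 * 0.97530991 * 0.48531590 - 9.57382802 * 0.43204655 = 0.4455


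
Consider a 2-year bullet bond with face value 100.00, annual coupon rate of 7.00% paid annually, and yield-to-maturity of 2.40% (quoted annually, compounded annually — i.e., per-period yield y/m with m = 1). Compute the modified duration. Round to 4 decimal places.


Answer: Modified duration = 1.8918

Derivation:
Coupon per period c = face * coupon_rate / m = 7.000000
Periods per year m = 1; per-period yield y/m = 0.024000
Number of cashflows N = 2
Cashflows (t years, CF_t, discount factor 1/(1+y/m)^(m*t), PV):
  t = 1.0000: CF_t = 7.000000, DF = 0.976562, PV = 6.835938
  t = 2.0000: CF_t = 107.000000, DF = 0.953674, PV = 102.043152
Price P = sum_t PV_t = 108.879089
First compute Macaulay numerator sum_t t * PV_t:
  t * PV_t at t = 1.0000: 6.835938
  t * PV_t at t = 2.0000: 204.086304
Macaulay duration D = 210.922241 / 108.879089 = 1.937215
Modified duration = D / (1 + y/m) = 1.937215 / (1 + 0.024000) = 1.891812
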